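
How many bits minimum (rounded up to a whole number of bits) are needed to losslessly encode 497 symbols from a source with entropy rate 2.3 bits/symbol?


Minimum bits >= n * H = 497 * 2.3 = 1143.1, rounded up to a whole number of bits = 1144

1144 bits


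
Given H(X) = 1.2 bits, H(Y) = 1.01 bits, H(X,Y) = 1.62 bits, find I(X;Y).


I(X;Y) = H(X) + H(Y) - H(X,Y) = 1.2 + 1.01 - 1.62 = 0.59

0.59 bits


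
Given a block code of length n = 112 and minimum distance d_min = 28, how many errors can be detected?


Detection capability = d_min - 1 = 28 - 1 = 27

27 errors


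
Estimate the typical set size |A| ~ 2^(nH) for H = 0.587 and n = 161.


log2|A_typical| = nH = 161 * 0.587 = 94.507, so |A_typical| ~ 2^94.507 = 2.815e+28

2.815e+28


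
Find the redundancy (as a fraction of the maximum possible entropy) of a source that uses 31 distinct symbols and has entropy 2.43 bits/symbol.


H_max = log2(K) = log2(31) = 4.9542 bits/symbol. Redundancy = 1 - H/H_max = 1 - 2.43/4.9542 = 1 - 0.4905 = 0.5095

0.5095


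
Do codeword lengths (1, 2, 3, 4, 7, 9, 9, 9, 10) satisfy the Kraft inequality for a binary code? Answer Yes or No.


Kraft sum = sum(2^(-l_i)) = 0.9521, need <= 1. Result: satisfied (a binary prefix-free code with these lengths exists)

Yes


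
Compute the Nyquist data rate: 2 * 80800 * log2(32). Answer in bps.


Rate = 2 * B * log2(M) = 2 * 80800 * 5.0 = 808000.0

808000.0 bps


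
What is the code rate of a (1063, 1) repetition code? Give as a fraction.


Rate = k/n = 1/1063

1/1063


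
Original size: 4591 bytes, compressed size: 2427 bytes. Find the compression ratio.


Ratio = original / compressed = 4591 / 2427 = 1.8916

1.8916


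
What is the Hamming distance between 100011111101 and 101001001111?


Count differing positions: . . ^ . ^ . ^ ^ . . ^ . = 5 differences

5


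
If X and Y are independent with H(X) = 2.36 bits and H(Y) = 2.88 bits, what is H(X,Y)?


For independent variables, H(X,Y) = H(X) + H(Y) = 2.36 + 2.88 = 5.24

5.24 bits


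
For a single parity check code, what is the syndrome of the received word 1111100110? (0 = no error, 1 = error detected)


Syndrome = XOR of all bits = 1 XOR 1 XOR 1 XOR 1 XOR 1 XOR 0 XOR 0 XOR 1 XOR 1 XOR 0 = 1

1


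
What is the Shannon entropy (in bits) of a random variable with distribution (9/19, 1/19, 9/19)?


H = -sum(p_i * log2(p_i)). Terms: -(9/19)*log2(9/19) = 0.510633; -(1/19)*log2(1/19) = 0.223575; -(9/19)*log2(9/19) = 0.510633. H = 0.510633 + 0.223575 + 0.510633 = 1.2448

1.2448 bits


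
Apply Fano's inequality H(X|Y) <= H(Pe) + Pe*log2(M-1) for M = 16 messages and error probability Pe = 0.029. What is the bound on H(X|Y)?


H(Pe) = -Pe*log2(Pe) - (1-Pe)*log2(1-Pe) = -0.029*log2(0.029) - 0.971*log2(0.971) = 0.148126 + 0.041226 = 0.1894. Pe*log2(M-1) = 0.029*log2(15) = 0.113300. Bound = H(Pe) + Pe*log2(M-1) = 0.148126 + 0.041226 + 0.113300 = 0.3027

0.3027 bits


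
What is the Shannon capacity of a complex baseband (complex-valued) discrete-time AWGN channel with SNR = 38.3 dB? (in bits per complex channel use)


SNR_linear = 10^(38.3/10) = 6760.8298; C = log2(1 + SNR_linear) = log2(1 + 6760.8298) = 12.7232

12.7232 bits/channel use


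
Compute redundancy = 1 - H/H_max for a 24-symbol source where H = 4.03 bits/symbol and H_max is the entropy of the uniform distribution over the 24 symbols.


H_max = log2(K) = log2(24) = 4.585 bits/symbol. Redundancy = 1 - H/H_max = 1 - 4.03/4.585 = 1 - 0.879 = 0.121

0.121


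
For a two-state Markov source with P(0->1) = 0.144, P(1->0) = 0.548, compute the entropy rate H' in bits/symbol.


Stationary distribution: pi_0 = p10/(p01+p10) = 0.7919, pi_1 = 0.2081. Entropy rate H' = pi_0*H(p01) + pi_1*H(p10) = 0.7919*0.5946 + 0.2081*0.9933 = 0.6776

0.6776 bits/symbol


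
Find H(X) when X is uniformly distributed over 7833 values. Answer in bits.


H = log2(n) = log2(7833) = 12.9353

12.9353 bits


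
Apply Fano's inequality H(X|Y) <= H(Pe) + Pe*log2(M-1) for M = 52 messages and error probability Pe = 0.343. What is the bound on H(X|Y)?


H(Pe) = -Pe*log2(Pe) - (1-Pe)*log2(1-Pe) = -0.343*log2(0.343) - 0.657*log2(0.657) = 0.529496 + 0.398165 = 0.9277. Pe*log2(M-1) = 0.343*log2(51) = 1.945642. Bound = H(Pe) + Pe*log2(M-1) = 0.529496 + 0.398165 + 1.945642 = 2.8733

2.8733 bits


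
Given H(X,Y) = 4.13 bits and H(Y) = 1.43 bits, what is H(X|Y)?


H(X|Y) = H(X,Y) - H(Y) = 4.13 - 1.43 = 2.7

2.7 bits


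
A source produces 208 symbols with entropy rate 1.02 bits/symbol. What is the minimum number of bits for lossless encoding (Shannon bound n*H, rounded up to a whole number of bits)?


Minimum bits >= n * H = 208 * 1.02 = 212.16, rounded up to a whole number of bits = 213

213 bits


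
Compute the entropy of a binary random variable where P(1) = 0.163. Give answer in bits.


H = -p*log2(p) - (1-p)*log2(1-p). -0.163*log2(0.163) = 0.426580; -0.837*log2(0.837) = 0.214858. H = 0.426580 + 0.214858 = 0.6414

0.6414 bits


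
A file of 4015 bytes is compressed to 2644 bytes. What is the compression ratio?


Ratio = original / compressed = 4015 / 2644 = 1.5185

1.5185


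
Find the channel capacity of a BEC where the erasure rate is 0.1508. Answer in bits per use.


C = 1 - epsilon = 1 - 0.1508 = 0.8492

0.8492 bits


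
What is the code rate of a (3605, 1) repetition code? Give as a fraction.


Rate = k/n = 1/3605

1/3605


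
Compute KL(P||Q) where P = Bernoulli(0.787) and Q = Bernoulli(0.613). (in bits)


KL = p*log2(p/q) + (1-p)*log2((1-p)/(1-q)) = 0.787*log2(0.787/0.613) + 0.213*log2(0.213/0.387) = 0.1002

0.1002 bits


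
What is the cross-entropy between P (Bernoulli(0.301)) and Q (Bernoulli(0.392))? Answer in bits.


H(P,Q) = -p*log2(q) - (1-p)*log2(1-q). -0.301*log2(0.392) = 0.406673; -0.699*log2(0.608) = 0.501782. H(P,Q) = 0.406673 + 0.501782 = 0.9085

0.9085 bits


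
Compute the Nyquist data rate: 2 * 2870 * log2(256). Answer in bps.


Rate = 2 * B * log2(M) = 2 * 2870 * 8.0 = 45920.0

45920.0 bps


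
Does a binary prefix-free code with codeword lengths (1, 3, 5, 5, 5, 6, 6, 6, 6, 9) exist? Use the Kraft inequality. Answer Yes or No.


Kraft sum = sum(2^(-l_i)) = 0.7832, need <= 1. Result: satisfied (a binary prefix-free code with these lengths exists)

Yes


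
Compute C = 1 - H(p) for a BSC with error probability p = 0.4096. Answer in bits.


H(p) = -p*log2(p) - (1-p)*log2(1-p) = -0.4096*log2(0.4096) - 0.5904*log2(0.5904) = 0.527447 + 0.448843 = 0.9763. C = 1 - H(p) = 1 - 0.9763 = 0.0237

0.0237 bits


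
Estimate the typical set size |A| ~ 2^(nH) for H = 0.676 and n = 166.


log2|A_typical| = nH = 166 * 0.676 = 112.216, so |A_typical| ~ 2^112.216 = 6.031e+33

6.031e+33


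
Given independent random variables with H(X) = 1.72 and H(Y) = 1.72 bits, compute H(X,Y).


For independent variables, H(X,Y) = H(X) + H(Y) = 1.72 + 1.72 = 3.44

3.44 bits


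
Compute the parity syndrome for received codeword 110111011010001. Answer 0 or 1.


Syndrome = XOR of all bits = 1 XOR 1 XOR 0 XOR 1 XOR 1 XOR 1 XOR 0 XOR 1 XOR 1 XOR 0 XOR 1 XOR 0 XOR 0 XOR 0 XOR 1 = 1

1


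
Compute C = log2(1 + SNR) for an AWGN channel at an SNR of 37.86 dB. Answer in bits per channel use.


SNR_linear = 10^(37.86/10) = 6109.4202; C = log2(1 + SNR_linear) = log2(1 + 6109.4202) = 12.5771

12.5771 bits/channel use


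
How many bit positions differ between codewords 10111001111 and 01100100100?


Count differing positions: ^ ^ . ^ ^ ^ . ^ . ^ ^ = 8 differences

8


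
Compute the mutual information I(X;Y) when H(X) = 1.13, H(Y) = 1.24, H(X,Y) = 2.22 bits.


I(X;Y) = H(X) + H(Y) - H(X,Y) = 1.13 + 1.24 - 2.22 = 0.15

0.15 bits


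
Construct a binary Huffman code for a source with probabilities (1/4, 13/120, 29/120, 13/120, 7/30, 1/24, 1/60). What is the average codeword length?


Huffman construction (repeatedly merge the two least-probable nodes; each merge adds 1 bit to every symbol beneath it): 1/60 + 1/24 = 7/120; 7/120 + 13/120 = 1/6; 13/120 + 1/6 = 11/40; 7/30 + 29/120 = 19/40; 1/4 + 11/40 = 21/40; 19/40 + 21/40 = 1. Resulting codeword lengths (in the order the probabilities were given): (2, 4, 2, 3, 2, 5, 5). L_avg = sum(p_i * l_i) = 1/4*2 + 13/120*4 + 29/120*2 + 13/120*3 + 7/30*2 + 1/24*5 + 1/60*5 = 5/2 = 2.5

2.5 bits


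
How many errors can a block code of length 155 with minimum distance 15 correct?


Correction capability = floor((d-1)/2) = floor((15-1)/2) = 7

7 errors


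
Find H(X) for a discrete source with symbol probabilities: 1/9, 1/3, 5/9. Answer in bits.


H = -sum(p_i * log2(p_i)). Terms: -(1/9)*log2(1/9) = 0.352214; -(1/3)*log2(1/3) = 0.528321; -(5/9)*log2(5/9) = 0.471109. H = 0.352214 + 0.528321 + 0.471109 = 1.3516

1.3516 bits


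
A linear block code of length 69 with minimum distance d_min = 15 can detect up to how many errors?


Detection capability = d_min - 1 = 15 - 1 = 14

14 errors


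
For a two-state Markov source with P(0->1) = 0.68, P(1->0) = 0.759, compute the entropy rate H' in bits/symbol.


Stationary distribution: pi_0 = p10/(p01+p10) = 0.5274, pi_1 = 0.4726. Entropy rate H' = pi_0*H(p01) + pi_1*H(p10) = 0.5274*0.9044 + 0.4726*0.7967 = 0.8535

0.8535 bits/symbol


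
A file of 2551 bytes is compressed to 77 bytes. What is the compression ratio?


Ratio = original / compressed = 2551 / 77 = 33.1299

33.1299


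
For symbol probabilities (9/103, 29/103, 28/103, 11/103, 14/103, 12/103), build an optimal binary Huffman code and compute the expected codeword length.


Huffman construction (repeatedly merge the two least-probable nodes; each merge adds 1 bit to every symbol beneath it): 9/103 + 11/103 = 20/103; 12/103 + 14/103 = 26/103; 20/103 + 26/103 = 46/103; 28/103 + 29/103 = 57/103; 46/103 + 57/103 = 1. Resulting codeword lengths (in the order the probabilities were given): (3, 2, 2, 3, 3, 3). L_avg = sum(p_i * l_i) = 9/103*3 + 29/103*2 + 28/103*2 + 11/103*3 + 14/103*3 + 12/103*3 = 252/103 = 2.4466

2.4466 bits


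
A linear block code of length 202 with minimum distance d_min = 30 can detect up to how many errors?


Detection capability = d_min - 1 = 30 - 1 = 29

29 errors


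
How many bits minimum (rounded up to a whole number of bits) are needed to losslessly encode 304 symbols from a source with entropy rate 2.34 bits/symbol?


Minimum bits >= n * H = 304 * 2.34 = 711.36, rounded up to a whole number of bits = 712

712 bits


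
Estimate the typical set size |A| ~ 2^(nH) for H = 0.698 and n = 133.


log2|A_typical| = nH = 133 * 0.698 = 92.834, so |A_typical| ~ 2^92.834 = 8.827e+27

8.827e+27


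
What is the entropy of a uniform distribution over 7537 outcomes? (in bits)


H = log2(n) = log2(7537) = 12.8798

12.8798 bits


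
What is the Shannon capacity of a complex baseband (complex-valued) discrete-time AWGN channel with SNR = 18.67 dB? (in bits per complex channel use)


SNR_linear = 10^(18.67/10) = 73.6207; C = log2(1 + SNR_linear) = log2(1 + 73.6207) = 6.2215

6.2215 bits/channel use


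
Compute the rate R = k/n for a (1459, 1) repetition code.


Rate = k/n = 1/1459

1/1459


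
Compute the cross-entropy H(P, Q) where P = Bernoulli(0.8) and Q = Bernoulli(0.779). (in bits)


H(P,Q) = -p*log2(q) - (1-p)*log2(1-q). -0.8*log2(0.779) = 0.288244; -0.2*log2(0.221) = 0.435576. H(P,Q) = 0.288244 + 0.435576 = 0.7238

0.7238 bits


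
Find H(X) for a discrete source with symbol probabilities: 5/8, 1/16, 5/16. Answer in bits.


H = -sum(p_i * log2(p_i)). Terms: -(5/8)*log2(5/8) = 0.423795; -(1/16)*log2(1/16) = 0.250000; -(5/16)*log2(5/16) = 0.524397. H = 0.423795 + 0.250000 + 0.524397 = 1.1982

1.1982 bits


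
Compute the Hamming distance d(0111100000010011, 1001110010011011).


Count differing positions: ^ ^ ^ . . ^ . . ^ . . . ^ . . . = 6 differences

6


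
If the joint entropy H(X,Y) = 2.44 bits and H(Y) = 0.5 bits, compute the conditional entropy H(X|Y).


H(X|Y) = H(X,Y) - H(Y) = 2.44 - 0.5 = 1.94

1.94 bits


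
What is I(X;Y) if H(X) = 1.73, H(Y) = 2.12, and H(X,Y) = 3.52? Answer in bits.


I(X;Y) = H(X) + H(Y) - H(X,Y) = 1.73 + 2.12 - 3.52 = 0.33

0.33 bits


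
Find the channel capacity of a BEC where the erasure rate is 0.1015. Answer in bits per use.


C = 1 - epsilon = 1 - 0.1015 = 0.8985

0.8985 bits


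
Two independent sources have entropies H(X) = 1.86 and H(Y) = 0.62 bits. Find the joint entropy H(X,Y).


For independent variables, H(X,Y) = H(X) + H(Y) = 1.86 + 0.62 = 2.48

2.48 bits


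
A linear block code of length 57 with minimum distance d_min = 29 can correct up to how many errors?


Correction capability = floor((d-1)/2) = floor((29-1)/2) = 14

14 errors


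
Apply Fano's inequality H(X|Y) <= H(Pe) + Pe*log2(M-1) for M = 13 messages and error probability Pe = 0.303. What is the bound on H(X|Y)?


H(Pe) = -Pe*log2(Pe) - (1-Pe)*log2(1-Pe) = -0.303*log2(0.303) - 0.697*log2(0.697) = 0.521951 + 0.362976 = 0.8849. Pe*log2(M-1) = 0.303*log2(12) = 1.086244. Bound = H(Pe) + Pe*log2(M-1) = 0.521951 + 0.362976 + 1.086244 = 1.9712

1.9712 bits


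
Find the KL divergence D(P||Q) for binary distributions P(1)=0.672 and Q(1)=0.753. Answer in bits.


KL = p*log2(p/q) + (1-p)*log2((1-p)/(1-q)) = 0.672*log2(0.672/0.753) + 0.328*log2(0.328/0.247) = 0.0239

0.0239 bits


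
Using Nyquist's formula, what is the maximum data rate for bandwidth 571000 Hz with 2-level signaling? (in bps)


Rate = 2 * B * log2(M) = 2 * 571000 * 1.0 = 1142000.0

1142000.0 bps


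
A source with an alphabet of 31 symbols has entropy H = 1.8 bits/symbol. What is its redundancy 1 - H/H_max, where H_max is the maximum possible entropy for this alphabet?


H_max = log2(K) = log2(31) = 4.9542 bits/symbol. Redundancy = 1 - H/H_max = 1 - 1.8/4.9542 = 1 - 0.3633 = 0.6367

0.6367


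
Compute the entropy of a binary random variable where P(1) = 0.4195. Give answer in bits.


H = -p*log2(p) - (1-p)*log2(1-p). -0.4195*log2(0.4195) = 0.525741; -0.5805*log2(0.5805) = 0.455479. H = 0.525741 + 0.455479 = 0.9812

0.9812 bits


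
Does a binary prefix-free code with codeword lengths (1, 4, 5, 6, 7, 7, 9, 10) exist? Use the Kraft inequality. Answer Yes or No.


Kraft sum = sum(2^(-l_i)) = 0.6279, need <= 1. Result: satisfied (a binary prefix-free code with these lengths exists)

Yes


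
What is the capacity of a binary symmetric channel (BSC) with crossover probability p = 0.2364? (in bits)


H(p) = -p*log2(p) - (1-p)*log2(1-p) = -0.2364*log2(0.2364) - 0.7636*log2(0.7636) = 0.491877 + 0.297125 = 0.789. C = 1 - H(p) = 1 - 0.789 = 0.211

0.211 bits


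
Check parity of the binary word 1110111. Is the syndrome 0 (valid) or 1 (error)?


Syndrome = XOR of all bits = 1 XOR 1 XOR 1 XOR 0 XOR 1 XOR 1 XOR 1 = 0

0


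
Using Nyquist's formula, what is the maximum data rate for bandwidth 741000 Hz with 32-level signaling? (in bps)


Rate = 2 * B * log2(M) = 2 * 741000 * 5.0 = 7410000.0

7410000.0 bps


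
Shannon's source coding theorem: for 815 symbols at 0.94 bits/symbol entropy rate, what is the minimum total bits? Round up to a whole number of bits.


Minimum bits >= n * H = 815 * 0.94 = 766.1, rounded up to a whole number of bits = 767

767 bits


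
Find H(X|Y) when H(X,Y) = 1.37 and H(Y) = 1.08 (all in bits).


H(X|Y) = H(X,Y) - H(Y) = 1.37 - 1.08 = 0.29

0.29 bits


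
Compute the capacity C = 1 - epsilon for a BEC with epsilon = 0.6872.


C = 1 - epsilon = 1 - 0.6872 = 0.3128

0.3128 bits


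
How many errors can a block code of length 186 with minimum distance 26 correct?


Correction capability = floor((d-1)/2) = floor((26-1)/2) = 12

12 errors


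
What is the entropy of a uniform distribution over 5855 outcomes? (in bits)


H = log2(n) = log2(5855) = 12.5155

12.5155 bits


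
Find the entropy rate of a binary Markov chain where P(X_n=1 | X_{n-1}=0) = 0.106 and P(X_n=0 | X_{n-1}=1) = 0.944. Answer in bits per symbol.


Stationary distribution: pi_0 = p10/(p01+p10) = 0.899, pi_1 = 0.101. Entropy rate H' = pi_0*H(p01) + pi_1*H(p10) = 0.899*0.4877 + 0.101*0.3114 = 0.4699

0.4699 bits/symbol


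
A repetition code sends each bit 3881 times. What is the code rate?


Rate = k/n = 1/3881

1/3881


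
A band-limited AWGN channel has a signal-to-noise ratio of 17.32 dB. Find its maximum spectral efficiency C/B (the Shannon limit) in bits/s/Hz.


SNR_linear = 10^(17.32/10) = 53.9511; C/B = log2(1 + SNR_linear) = log2(1 + 53.9511) = 5.7801

5.7801 bits/s/Hz


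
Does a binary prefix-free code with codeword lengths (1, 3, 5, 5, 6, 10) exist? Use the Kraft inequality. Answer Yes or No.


Kraft sum = sum(2^(-l_i)) = 0.7041, need <= 1. Result: satisfied (a binary prefix-free code with these lengths exists)

Yes


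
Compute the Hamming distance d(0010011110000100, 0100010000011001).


Count differing positions: . ^ ^ . . . ^ ^ ^ . . ^ ^ ^ . ^ = 9 differences

9


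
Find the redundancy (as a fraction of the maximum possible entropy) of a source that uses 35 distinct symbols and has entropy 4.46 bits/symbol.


H_max = log2(K) = log2(35) = 5.1293 bits/symbol. Redundancy = 1 - H/H_max = 1 - 4.46/5.1293 = 1 - 0.8695 = 0.1305

0.1305


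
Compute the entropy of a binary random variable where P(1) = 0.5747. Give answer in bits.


H = -p*log2(p) - (1-p)*log2(1-p). -0.5747*log2(0.5747) = 0.459254; -0.4253*log2(0.4253) = 0.524585. H = 0.459254 + 0.524585 = 0.9838

0.9838 bits


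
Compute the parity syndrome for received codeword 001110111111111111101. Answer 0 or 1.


Syndrome = XOR of all bits = 0 XOR 0 XOR 1 XOR 1 XOR 1 XOR 0 XOR 1 XOR 1 XOR 1 XOR 1 XOR 1 XOR 1 XOR 1 XOR 1 XOR 1 XOR 1 XOR 1 XOR 1 XOR 1 XOR 0 XOR 1 = 1

1


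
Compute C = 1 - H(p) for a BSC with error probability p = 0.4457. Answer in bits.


H(p) = -p*log2(p) - (1-p)*log2(1-p) = -0.4457*log2(0.4457) - 0.5543*log2(0.5543) = 0.519622 + 0.471854 = 0.9915. C = 1 - H(p) = 1 - 0.9915 = 0.0085

0.0085 bits


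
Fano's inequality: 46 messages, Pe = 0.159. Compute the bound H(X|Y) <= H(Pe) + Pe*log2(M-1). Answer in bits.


H(Pe) = -Pe*log2(Pe) - (1-Pe)*log2(1-Pe) = -0.159*log2(0.159) - 0.841*log2(0.841) = 0.421811 + 0.210101 = 0.6319. Pe*log2(M-1) = 0.159*log2(45) = 0.873205. Bound = H(Pe) + Pe*log2(M-1) = 0.421811 + 0.210101 + 0.873205 = 1.5051

1.5051 bits


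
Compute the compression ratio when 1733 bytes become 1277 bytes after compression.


Ratio = original / compressed = 1733 / 1277 = 1.3571

1.3571


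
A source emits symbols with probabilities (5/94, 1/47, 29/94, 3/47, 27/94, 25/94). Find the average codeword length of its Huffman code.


Huffman construction (repeatedly merge the two least-probable nodes; each merge adds 1 bit to every symbol beneath it): 1/47 + 5/94 = 7/94; 3/47 + 7/94 = 13/94; 13/94 + 25/94 = 19/47; 27/94 + 29/94 = 28/47; 19/47 + 28/47 = 1. Resulting codeword lengths (in the order the probabilities were given): (4, 4, 2, 3, 2, 2). L_avg = sum(p_i * l_i) = 5/94*4 + 1/47*4 + 29/94*2 + 3/47*3 + 27/94*2 + 25/94*2 = 104/47 = 2.2128

2.2128 bits


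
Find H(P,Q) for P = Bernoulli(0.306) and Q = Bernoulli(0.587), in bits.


H(P,Q) = -p*log2(q) - (1-p)*log2(1-q). -0.306*log2(0.587) = 0.235182; -0.694*log2(0.413) = 0.885396. H(P,Q) = 0.235182 + 0.885396 = 1.1206

1.1206 bits


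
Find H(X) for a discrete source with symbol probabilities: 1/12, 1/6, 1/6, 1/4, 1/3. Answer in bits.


H = -sum(p_i * log2(p_i)). Terms: -(1/12)*log2(1/12) = 0.298747; -(1/6)*log2(1/6) = 0.430827; -(1/6)*log2(1/6) = 0.430827; -(1/4)*log2(1/4) = 0.500000; -(1/3)*log2(1/3) = 0.528321. H = 0.298747 + 0.430827 + 0.430827 + 0.500000 + 0.528321 = 2.1887

2.1887 bits


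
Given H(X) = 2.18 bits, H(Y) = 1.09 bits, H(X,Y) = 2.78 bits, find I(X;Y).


I(X;Y) = H(X) + H(Y) - H(X,Y) = 2.18 + 1.09 - 2.78 = 0.49

0.49 bits


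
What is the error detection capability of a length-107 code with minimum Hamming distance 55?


Detection capability = d_min - 1 = 55 - 1 = 54

54 errors


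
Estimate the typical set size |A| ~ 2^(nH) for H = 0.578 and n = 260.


log2|A_typical| = nH = 260 * 0.578 = 150.28, so |A_typical| ~ 2^150.28 = 1.733e+45

1.733e+45


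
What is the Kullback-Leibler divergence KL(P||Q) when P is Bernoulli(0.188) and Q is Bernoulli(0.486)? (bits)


KL = p*log2(p/q) + (1-p)*log2((1-p)/(1-q)) = 0.188*log2(0.188/0.486) + 0.812*log2(0.812/0.514) = 0.2781

0.2781 bits


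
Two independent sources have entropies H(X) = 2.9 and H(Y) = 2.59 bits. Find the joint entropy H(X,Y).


For independent variables, H(X,Y) = H(X) + H(Y) = 2.9 + 2.59 = 5.49

5.49 bits


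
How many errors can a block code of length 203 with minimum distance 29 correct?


Correction capability = floor((d-1)/2) = floor((29-1)/2) = 14

14 errors


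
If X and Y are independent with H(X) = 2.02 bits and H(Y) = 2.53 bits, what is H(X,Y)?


For independent variables, H(X,Y) = H(X) + H(Y) = 2.02 + 2.53 = 4.55

4.55 bits


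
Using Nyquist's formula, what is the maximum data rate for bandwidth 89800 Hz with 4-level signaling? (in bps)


Rate = 2 * B * log2(M) = 2 * 89800 * 2.0 = 359200.0

359200.0 bps


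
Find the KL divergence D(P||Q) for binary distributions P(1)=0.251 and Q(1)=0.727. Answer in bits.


KL = p*log2(p/q) + (1-p)*log2((1-p)/(1-q)) = 0.251*log2(0.251/0.727) + 0.749*log2(0.749/0.273) = 0.7055

0.7055 bits


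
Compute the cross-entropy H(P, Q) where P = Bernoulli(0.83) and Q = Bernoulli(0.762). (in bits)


H(P,Q) = -p*log2(q) - (1-p)*log2(1-q). -0.83*log2(0.762) = 0.325474; -0.17*log2(0.238) = 0.352064. H(P,Q) = 0.325474 + 0.352064 = 0.6775

0.6775 bits


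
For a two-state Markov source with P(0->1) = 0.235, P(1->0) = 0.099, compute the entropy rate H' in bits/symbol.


Stationary distribution: pi_0 = p10/(p01+p10) = 0.2964, pi_1 = 0.7036. Entropy rate H' = pi_0*H(p01) + pi_1*H(p10) = 0.2964*0.7866 + 0.7036*0.4658 = 0.5609

0.5609 bits/symbol


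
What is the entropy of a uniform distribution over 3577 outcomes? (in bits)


H = log2(n) = log2(3577) = 11.8045

11.8045 bits


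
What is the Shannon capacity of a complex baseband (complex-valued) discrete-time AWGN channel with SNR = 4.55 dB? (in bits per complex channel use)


SNR_linear = 10^(4.55/10) = 2.851; C = log2(1 + SNR_linear) = log2(1 + 2.851) = 1.9452

1.9452 bits/channel use


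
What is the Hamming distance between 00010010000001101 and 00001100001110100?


Count differing positions: . . . ^ ^ ^ ^ . . . ^ ^ ^ ^ . . ^ = 9 differences

9


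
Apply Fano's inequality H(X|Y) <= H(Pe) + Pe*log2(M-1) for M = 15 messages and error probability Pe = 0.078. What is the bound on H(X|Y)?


H(Pe) = -Pe*log2(Pe) - (1-Pe)*log2(1-Pe) = -0.078*log2(0.078) - 0.922*log2(0.922) = 0.287070 + 0.108023 = 0.3951. Pe*log2(M-1) = 0.078*log2(14) = 0.296974. Bound = H(Pe) + Pe*log2(M-1) = 0.287070 + 0.108023 + 0.296974 = 0.6921

0.6921 bits


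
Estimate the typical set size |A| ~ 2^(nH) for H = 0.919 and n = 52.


log2|A_typical| = nH = 52 * 0.919 = 47.788, so |A_typical| ~ 2^47.788 = 2.430e+14

2.430e+14


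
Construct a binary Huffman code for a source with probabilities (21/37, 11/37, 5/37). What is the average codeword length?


Huffman construction (repeatedly merge the two least-probable nodes; each merge adds 1 bit to every symbol beneath it): 5/37 + 11/37 = 16/37; 16/37 + 21/37 = 1. Resulting codeword lengths (in the order the probabilities were given): (1, 2, 2). L_avg = sum(p_i * l_i) = 21/37*1 + 11/37*2 + 5/37*2 = 53/37 = 1.4324

1.4324 bits


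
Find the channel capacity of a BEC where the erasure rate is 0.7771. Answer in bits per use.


C = 1 - epsilon = 1 - 0.7771 = 0.2229

0.2229 bits


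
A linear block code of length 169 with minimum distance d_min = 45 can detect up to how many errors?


Detection capability = d_min - 1 = 45 - 1 = 44

44 errors


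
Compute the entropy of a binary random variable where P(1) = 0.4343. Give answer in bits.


H = -p*log2(p) - (1-p)*log2(1-p). -0.4343*log2(0.4343) = 0.522565; -0.5657*log2(0.5657) = 0.464944. H = 0.522565 + 0.464944 = 0.9875

0.9875 bits


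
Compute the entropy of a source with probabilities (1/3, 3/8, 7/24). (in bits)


H = -sum(p_i * log2(p_i)). Terms: -(1/3)*log2(1/3) = 0.528321; -(3/8)*log2(3/8) = 0.530639; -(7/24)*log2(7/24) = 0.518469. H = 0.528321 + 0.530639 + 0.518469 = 1.5774

1.5774 bits


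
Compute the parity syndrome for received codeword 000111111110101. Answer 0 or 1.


Syndrome = XOR of all bits = 0 XOR 0 XOR 0 XOR 1 XOR 1 XOR 1 XOR 1 XOR 1 XOR 1 XOR 1 XOR 1 XOR 0 XOR 1 XOR 0 XOR 1 = 0

0


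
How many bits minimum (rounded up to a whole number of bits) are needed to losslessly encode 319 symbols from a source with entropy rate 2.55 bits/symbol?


Minimum bits >= n * H = 319 * 2.55 = 813.45, rounded up to a whole number of bits = 814

814 bits


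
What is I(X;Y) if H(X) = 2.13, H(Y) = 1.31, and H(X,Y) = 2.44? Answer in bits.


I(X;Y) = H(X) + H(Y) - H(X,Y) = 2.13 + 1.31 - 2.44 = 1.0

1.0 bits


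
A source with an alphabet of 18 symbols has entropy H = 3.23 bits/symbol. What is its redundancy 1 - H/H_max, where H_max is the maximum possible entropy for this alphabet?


H_max = log2(K) = log2(18) = 4.1699 bits/symbol. Redundancy = 1 - H/H_max = 1 - 3.23/4.1699 = 1 - 0.7746 = 0.2254

0.2254


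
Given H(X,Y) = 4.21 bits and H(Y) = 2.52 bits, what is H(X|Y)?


H(X|Y) = H(X,Y) - H(Y) = 4.21 - 2.52 = 1.69

1.69 bits


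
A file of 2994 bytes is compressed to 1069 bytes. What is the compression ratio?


Ratio = original / compressed = 2994 / 1069 = 2.8007

2.8007


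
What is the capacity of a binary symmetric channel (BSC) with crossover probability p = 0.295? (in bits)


H(p) = -p*log2(p) - (1-p)*log2(1-p) = -0.295*log2(0.295) - 0.705*log2(0.705) = 0.519558 + 0.355535 = 0.8751. C = 1 - H(p) = 1 - 0.8751 = 0.1249

0.1249 bits


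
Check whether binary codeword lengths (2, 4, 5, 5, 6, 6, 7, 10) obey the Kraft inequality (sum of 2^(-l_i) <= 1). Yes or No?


Kraft sum = sum(2^(-l_i)) = 0.415, need <= 1. Result: satisfied (a binary prefix-free code with these lengths exists)

Yes


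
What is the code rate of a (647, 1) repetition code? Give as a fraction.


Rate = k/n = 1/647

1/647


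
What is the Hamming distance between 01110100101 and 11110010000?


Count differing positions: ^ . . . . ^ ^ . ^ . ^ = 5 differences

5


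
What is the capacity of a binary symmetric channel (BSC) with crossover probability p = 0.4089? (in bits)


H(p) = -p*log2(p) - (1-p)*log2(1-p) = -0.4089*log2(0.4089) - 0.5911*log2(0.5911) = 0.527555 + 0.448365 = 0.9759. C = 1 - H(p) = 1 - 0.9759 = 0.0241

0.0241 bits


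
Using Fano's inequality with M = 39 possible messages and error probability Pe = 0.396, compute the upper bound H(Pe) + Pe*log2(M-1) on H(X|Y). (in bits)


H(Pe) = -Pe*log2(Pe) - (1-Pe)*log2(1-Pe) = -0.396*log2(0.396) - 0.604*log2(0.604) = 0.529225 + 0.439337 = 0.9686. Pe*log2(M-1) = 0.396*log2(38) = 2.078179. Bound = H(Pe) + Pe*log2(M-1) = 0.529225 + 0.439337 + 2.078179 = 3.0467

3.0467 bits


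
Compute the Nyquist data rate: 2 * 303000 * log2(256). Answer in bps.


Rate = 2 * B * log2(M) = 2 * 303000 * 8.0 = 4848000.0

4848000.0 bps


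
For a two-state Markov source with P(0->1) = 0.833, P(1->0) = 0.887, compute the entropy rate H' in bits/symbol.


Stationary distribution: pi_0 = p10/(p01+p10) = 0.5157, pi_1 = 0.4843. Entropy rate H' = pi_0*H(p01) + pi_1*H(p10) = 0.5157*0.6508 + 0.4843*0.5089 = 0.5821

0.5821 bits/symbol


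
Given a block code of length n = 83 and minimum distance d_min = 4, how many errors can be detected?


Detection capability = d_min - 1 = 4 - 1 = 3

3 errors


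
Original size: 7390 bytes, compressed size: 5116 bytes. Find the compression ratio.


Ratio = original / compressed = 7390 / 5116 = 1.4445

1.4445


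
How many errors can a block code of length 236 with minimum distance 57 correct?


Correction capability = floor((d-1)/2) = floor((57-1)/2) = 28

28 errors


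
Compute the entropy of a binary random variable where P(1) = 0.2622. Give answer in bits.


H = -p*log2(p) - (1-p)*log2(1-p). -0.2622*log2(0.2622) = 0.506376; -0.7378*log2(0.7378) = 0.323672. H = 0.506376 + 0.323672 = 0.83

0.83 bits


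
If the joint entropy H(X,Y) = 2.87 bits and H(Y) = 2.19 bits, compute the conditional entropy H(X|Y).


H(X|Y) = H(X,Y) - H(Y) = 2.87 - 2.19 = 0.68

0.68 bits


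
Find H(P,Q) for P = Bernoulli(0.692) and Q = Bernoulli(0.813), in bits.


H(P,Q) = -p*log2(q) - (1-p)*log2(1-q). -0.692*log2(0.813) = 0.206682; -0.308*log2(0.187) = 0.745018. H(P,Q) = 0.206682 + 0.745018 = 0.9517

0.9517 bits


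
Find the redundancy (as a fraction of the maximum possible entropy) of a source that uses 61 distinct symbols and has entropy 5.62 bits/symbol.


H_max = log2(K) = log2(61) = 5.9307 bits/symbol. Redundancy = 1 - H/H_max = 1 - 5.62/5.9307 = 1 - 0.9476 = 0.0524

0.0524


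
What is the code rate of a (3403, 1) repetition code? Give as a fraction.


Rate = k/n = 1/3403

1/3403


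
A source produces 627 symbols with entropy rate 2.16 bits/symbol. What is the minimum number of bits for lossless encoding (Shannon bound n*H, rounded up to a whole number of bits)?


Minimum bits >= n * H = 627 * 2.16 = 1354.32, rounded up to a whole number of bits = 1355

1355 bits


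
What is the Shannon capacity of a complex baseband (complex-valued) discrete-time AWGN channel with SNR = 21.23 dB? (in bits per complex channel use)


SNR_linear = 10^(21.23/10) = 132.7394; C = log2(1 + SNR_linear) = log2(1 + 132.7394) = 7.0633

7.0633 bits/channel use


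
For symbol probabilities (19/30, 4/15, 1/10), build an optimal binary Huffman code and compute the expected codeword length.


Huffman construction (repeatedly merge the two least-probable nodes; each merge adds 1 bit to every symbol beneath it): 1/10 + 4/15 = 11/30; 11/30 + 19/30 = 1. Resulting codeword lengths (in the order the probabilities were given): (1, 2, 2). L_avg = sum(p_i * l_i) = 19/30*1 + 4/15*2 + 1/10*2 = 41/30 = 1.3667

1.3667 bits


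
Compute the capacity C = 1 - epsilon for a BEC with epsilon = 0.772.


C = 1 - epsilon = 1 - 0.772 = 0.228

0.228 bits


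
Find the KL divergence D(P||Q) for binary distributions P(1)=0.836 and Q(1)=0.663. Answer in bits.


KL = p*log2(p/q) + (1-p)*log2((1-p)/(1-q)) = 0.836*log2(0.836/0.663) + 0.164*log2(0.164/0.337) = 0.1092

0.1092 bits


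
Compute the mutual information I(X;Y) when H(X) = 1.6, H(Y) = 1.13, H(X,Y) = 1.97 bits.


I(X;Y) = H(X) + H(Y) - H(X,Y) = 1.6 + 1.13 - 1.97 = 0.76

0.76 bits


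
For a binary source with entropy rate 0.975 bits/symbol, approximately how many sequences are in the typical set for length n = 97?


log2|A_typical| = nH = 97 * 0.975 = 94.575, so |A_typical| ~ 2^94.575 = 2.951e+28

2.951e+28


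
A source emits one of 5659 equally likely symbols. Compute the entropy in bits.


H = log2(n) = log2(5659) = 12.4663

12.4663 bits


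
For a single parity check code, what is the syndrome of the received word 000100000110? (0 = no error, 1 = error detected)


Syndrome = XOR of all bits = 0 XOR 0 XOR 0 XOR 1 XOR 0 XOR 0 XOR 0 XOR 0 XOR 0 XOR 1 XOR 1 XOR 0 = 1

1


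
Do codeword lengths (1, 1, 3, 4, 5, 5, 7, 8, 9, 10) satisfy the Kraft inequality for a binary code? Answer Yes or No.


Kraft sum = sum(2^(-l_i)) = 1.2646, need <= 1. Result: violated (a binary prefix-free code with these lengths cannot exist)

No


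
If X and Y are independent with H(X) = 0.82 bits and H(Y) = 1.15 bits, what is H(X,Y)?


For independent variables, H(X,Y) = H(X) + H(Y) = 0.82 + 1.15 = 1.97

1.97 bits


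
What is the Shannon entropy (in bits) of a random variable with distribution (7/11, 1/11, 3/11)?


H = -sum(p_i * log2(p_i)). Terms: -(7/11)*log2(7/11) = 0.414958; -(1/11)*log2(1/11) = 0.314494; -(3/11)*log2(3/11) = 0.511219. H = 0.414958 + 0.314494 + 0.511219 = 1.2407

1.2407 bits


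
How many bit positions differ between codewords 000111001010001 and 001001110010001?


Count differing positions: . . ^ ^ ^ . ^ ^ ^ . . . . . . = 6 differences

6


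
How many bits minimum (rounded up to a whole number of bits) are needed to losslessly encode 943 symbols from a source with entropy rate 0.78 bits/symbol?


Minimum bits >= n * H = 943 * 0.78 = 735.54, rounded up to a whole number of bits = 736

736 bits


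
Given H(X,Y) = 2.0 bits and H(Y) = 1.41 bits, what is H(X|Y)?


H(X|Y) = H(X,Y) - H(Y) = 2.0 - 1.41 = 0.59

0.59 bits


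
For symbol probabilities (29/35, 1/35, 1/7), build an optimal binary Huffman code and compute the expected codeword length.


Huffman construction (repeatedly merge the two least-probable nodes; each merge adds 1 bit to every symbol beneath it): 1/35 + 1/7 = 6/35; 6/35 + 29/35 = 1. Resulting codeword lengths (in the order the probabilities were given): (1, 2, 2). L_avg = sum(p_i * l_i) = 29/35*1 + 1/35*2 + 1/7*2 = 41/35 = 1.1714

1.1714 bits


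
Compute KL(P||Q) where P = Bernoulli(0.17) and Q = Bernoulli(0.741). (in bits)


KL = p*log2(p/q) + (1-p)*log2((1-p)/(1-q)) = 0.17*log2(0.17/0.741) + 0.83*log2(0.83/0.259) = 1.0335

1.0335 bits


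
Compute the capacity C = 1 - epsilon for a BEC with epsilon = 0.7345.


C = 1 - epsilon = 1 - 0.7345 = 0.2655

0.2655 bits


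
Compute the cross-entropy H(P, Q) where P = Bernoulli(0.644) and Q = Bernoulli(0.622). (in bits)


H(P,Q) = -p*log2(q) - (1-p)*log2(1-q). -0.644*log2(0.622) = 0.441149; -0.356*log2(0.378) = 0.499661. H(P,Q) = 0.441149 + 0.499661 = 0.9408

0.9408 bits


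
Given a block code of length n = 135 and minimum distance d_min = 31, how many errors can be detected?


Detection capability = d_min - 1 = 31 - 1 = 30

30 errors


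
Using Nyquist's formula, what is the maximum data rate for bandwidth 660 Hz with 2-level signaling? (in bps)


Rate = 2 * B * log2(M) = 2 * 660 * 1.0 = 1320.0

1320.0 bps


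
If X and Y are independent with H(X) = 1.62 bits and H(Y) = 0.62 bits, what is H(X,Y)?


For independent variables, H(X,Y) = H(X) + H(Y) = 1.62 + 0.62 = 2.24

2.24 bits


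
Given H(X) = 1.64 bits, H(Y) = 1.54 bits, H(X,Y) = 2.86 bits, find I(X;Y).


I(X;Y) = H(X) + H(Y) - H(X,Y) = 1.64 + 1.54 - 2.86 = 0.32

0.32 bits


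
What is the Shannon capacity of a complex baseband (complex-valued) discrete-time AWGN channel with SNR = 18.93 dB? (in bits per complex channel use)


SNR_linear = 10^(18.93/10) = 78.1628; C = log2(1 + SNR_linear) = log2(1 + 78.1628) = 6.3068

6.3068 bits/channel use


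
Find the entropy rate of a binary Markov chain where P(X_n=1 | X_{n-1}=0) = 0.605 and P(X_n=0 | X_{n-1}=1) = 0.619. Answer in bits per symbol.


Stationary distribution: pi_0 = p10/(p01+p10) = 0.5057, pi_1 = 0.4943. Entropy rate H' = pi_0*H(p01) + pi_1*H(p10) = 0.5057*0.968 + 0.4943*0.9587 = 0.9634

0.9634 bits/symbol


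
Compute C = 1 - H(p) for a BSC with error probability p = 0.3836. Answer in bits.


H(p) = -p*log2(p) - (1-p)*log2(1-p) = -0.3836*log2(0.3836) - 0.6164*log2(0.6164) = 0.530260 + 0.430285 = 0.9605. C = 1 - H(p) = 1 - 0.9605 = 0.0395

0.0395 bits


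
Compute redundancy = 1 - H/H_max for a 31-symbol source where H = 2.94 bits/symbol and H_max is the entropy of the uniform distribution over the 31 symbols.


H_max = log2(K) = log2(31) = 4.9542 bits/symbol. Redundancy = 1 - H/H_max = 1 - 2.94/4.9542 = 1 - 0.5934 = 0.4066

0.4066


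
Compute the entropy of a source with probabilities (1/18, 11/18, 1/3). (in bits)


H = -sum(p_i * log2(p_i)). Terms: -(1/18)*log2(1/18) = 0.231663; -(11/18)*log2(11/18) = 0.434190; -(1/3)*log2(1/3) = 0.528321. H = 0.231663 + 0.434190 + 0.528321 = 1.1942

1.1942 bits


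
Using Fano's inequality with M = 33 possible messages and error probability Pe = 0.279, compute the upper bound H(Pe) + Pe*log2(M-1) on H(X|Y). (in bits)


H(Pe) = -Pe*log2(Pe) - (1-Pe)*log2(1-Pe) = -0.279*log2(0.279) - 0.721*log2(0.721) = 0.513824 + 0.340261 = 0.8541. Pe*log2(M-1) = 0.279*log2(32) = 1.395000. Bound = H(Pe) + Pe*log2(M-1) = 0.513824 + 0.340261 + 1.395000 = 2.2491

2.2491 bits


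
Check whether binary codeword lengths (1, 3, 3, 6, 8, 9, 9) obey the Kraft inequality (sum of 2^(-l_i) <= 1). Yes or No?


Kraft sum = sum(2^(-l_i)) = 0.7734, need <= 1. Result: satisfied (a binary prefix-free code with these lengths exists)

Yes


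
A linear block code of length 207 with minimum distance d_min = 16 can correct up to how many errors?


Correction capability = floor((d-1)/2) = floor((16-1)/2) = 7

7 errors


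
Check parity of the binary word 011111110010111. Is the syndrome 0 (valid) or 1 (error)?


Syndrome = XOR of all bits = 0 XOR 1 XOR 1 XOR 1 XOR 1 XOR 1 XOR 1 XOR 1 XOR 0 XOR 0 XOR 1 XOR 0 XOR 1 XOR 1 XOR 1 = 1

1


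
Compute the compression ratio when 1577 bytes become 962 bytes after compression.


Ratio = original / compressed = 1577 / 962 = 1.6393

1.6393


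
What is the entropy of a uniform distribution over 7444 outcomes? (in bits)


H = log2(n) = log2(7444) = 12.8619

12.8619 bits


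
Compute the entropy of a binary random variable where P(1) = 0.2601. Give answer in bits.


H = -p*log2(p) - (1-p)*log2(1-p). -0.2601*log2(0.2601) = 0.505338; -0.7399*log2(0.7399) = 0.321559. H = 0.505338 + 0.321559 = 0.8269

0.8269 bits


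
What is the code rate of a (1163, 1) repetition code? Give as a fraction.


Rate = k/n = 1/1163

1/1163


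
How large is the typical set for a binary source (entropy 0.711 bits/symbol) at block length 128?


log2|A_typical| = nH = 128 * 0.711 = 91.008, so |A_typical| ~ 2^91.008 = 2.490e+27

2.490e+27


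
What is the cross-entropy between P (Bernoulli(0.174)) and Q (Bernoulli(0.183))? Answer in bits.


H(P,Q) = -p*log2(q) - (1-p)*log2(1-q). -0.174*log2(0.183) = 0.426315; -0.826*log2(0.817) = 0.240855. H(P,Q) = 0.426315 + 0.240855 = 0.6672

0.6672 bits


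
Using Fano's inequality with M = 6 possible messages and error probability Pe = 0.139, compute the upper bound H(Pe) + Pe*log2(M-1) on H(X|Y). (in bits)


H(Pe) = -Pe*log2(Pe) - (1-Pe)*log2(1-Pe) = -0.139*log2(0.139) - 0.861*log2(0.861) = 0.395711 + 0.185903 = 0.5816. Pe*log2(M-1) = 0.139*log2(5) = 0.322748. Bound = H(Pe) + Pe*log2(M-1) = 0.395711 + 0.185903 + 0.322748 = 0.9044

0.9044 bits


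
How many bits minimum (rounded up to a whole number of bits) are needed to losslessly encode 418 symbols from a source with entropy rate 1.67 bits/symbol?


Minimum bits >= n * H = 418 * 1.67 = 698.06, rounded up to a whole number of bits = 699

699 bits


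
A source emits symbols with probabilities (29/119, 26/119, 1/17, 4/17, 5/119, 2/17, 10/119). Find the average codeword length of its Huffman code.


Huffman construction (repeatedly merge the two least-probable nodes; each merge adds 1 bit to every symbol beneath it): 5/119 + 1/17 = 12/119; 10/119 + 12/119 = 22/119; 2/17 + 22/119 = 36/119; 26/119 + 4/17 = 54/119; 29/119 + 36/119 = 65/119; 54/119 + 65/119 = 1. Resulting codeword lengths (in the order the probabilities were given): (2, 2, 5, 2, 5, 3, 4). L_avg = sum(p_i * l_i) = 29/119*2 + 26/119*2 + 1/17*5 + 4/17*2 + 5/119*5 + 2/17*3 + 10/119*4 = 44/17 = 2.5882

2.5882 bits


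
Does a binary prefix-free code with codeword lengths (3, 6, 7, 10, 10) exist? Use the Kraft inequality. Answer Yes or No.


Kraft sum = sum(2^(-l_i)) = 0.1504, need <= 1. Result: satisfied (a binary prefix-free code with these lengths exists)

Yes


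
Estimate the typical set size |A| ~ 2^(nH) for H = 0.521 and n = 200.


log2|A_typical| = nH = 200 * 0.521 = 104.2, so |A_typical| ~ 2^104.2 = 2.330e+31

2.330e+31
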